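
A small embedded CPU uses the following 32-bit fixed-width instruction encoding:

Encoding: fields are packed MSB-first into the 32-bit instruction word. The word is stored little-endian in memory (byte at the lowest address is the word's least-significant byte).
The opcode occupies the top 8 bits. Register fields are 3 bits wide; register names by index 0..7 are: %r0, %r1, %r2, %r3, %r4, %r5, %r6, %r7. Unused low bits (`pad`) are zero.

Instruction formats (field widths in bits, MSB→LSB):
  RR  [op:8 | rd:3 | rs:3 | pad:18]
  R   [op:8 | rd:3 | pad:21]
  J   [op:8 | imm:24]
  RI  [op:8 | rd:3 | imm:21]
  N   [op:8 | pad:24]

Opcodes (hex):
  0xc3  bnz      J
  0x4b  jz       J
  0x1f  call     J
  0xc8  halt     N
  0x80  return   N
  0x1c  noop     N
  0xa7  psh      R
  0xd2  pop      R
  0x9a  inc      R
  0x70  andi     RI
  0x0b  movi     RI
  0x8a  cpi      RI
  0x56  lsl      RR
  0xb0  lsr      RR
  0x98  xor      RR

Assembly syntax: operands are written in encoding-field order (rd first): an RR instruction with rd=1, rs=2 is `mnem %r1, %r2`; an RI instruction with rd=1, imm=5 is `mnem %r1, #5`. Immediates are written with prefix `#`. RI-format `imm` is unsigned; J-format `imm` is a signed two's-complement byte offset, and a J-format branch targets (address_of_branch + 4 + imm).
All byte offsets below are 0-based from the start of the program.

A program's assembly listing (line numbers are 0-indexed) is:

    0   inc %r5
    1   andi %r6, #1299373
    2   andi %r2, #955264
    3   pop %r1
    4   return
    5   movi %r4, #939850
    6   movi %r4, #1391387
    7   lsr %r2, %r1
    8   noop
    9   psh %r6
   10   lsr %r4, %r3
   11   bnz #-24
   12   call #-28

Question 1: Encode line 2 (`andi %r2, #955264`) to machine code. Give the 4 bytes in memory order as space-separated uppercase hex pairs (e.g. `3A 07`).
80 93 4E 70

line 2 (andi): pack op=0x70:8|rd=2:3|imm=955264:21 = 0x704e9380; little→ 80 93 4e 70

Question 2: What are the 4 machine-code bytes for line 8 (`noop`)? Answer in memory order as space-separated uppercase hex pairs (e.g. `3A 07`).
00 00 00 1C

line 8 (noop): pack op=0x1c:8|pad=0:24 = 0x1c000000; little→ 00 00 00 1c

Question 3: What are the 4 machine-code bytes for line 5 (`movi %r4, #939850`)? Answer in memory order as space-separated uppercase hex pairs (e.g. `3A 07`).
line 5 (movi): pack op=0xb:8|rd=4:3|imm=939850:21 = 0x0b8e574a; little→ 4a 57 8e 0b

4A 57 8E 0B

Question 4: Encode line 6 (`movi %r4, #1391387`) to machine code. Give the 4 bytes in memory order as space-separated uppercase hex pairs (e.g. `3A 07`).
1B 3B 95 0B

6. movi fields op=0xb:8|rd=4:3|imm=1391387:21 → word 0b953b1bh → 1b 3b 95 0b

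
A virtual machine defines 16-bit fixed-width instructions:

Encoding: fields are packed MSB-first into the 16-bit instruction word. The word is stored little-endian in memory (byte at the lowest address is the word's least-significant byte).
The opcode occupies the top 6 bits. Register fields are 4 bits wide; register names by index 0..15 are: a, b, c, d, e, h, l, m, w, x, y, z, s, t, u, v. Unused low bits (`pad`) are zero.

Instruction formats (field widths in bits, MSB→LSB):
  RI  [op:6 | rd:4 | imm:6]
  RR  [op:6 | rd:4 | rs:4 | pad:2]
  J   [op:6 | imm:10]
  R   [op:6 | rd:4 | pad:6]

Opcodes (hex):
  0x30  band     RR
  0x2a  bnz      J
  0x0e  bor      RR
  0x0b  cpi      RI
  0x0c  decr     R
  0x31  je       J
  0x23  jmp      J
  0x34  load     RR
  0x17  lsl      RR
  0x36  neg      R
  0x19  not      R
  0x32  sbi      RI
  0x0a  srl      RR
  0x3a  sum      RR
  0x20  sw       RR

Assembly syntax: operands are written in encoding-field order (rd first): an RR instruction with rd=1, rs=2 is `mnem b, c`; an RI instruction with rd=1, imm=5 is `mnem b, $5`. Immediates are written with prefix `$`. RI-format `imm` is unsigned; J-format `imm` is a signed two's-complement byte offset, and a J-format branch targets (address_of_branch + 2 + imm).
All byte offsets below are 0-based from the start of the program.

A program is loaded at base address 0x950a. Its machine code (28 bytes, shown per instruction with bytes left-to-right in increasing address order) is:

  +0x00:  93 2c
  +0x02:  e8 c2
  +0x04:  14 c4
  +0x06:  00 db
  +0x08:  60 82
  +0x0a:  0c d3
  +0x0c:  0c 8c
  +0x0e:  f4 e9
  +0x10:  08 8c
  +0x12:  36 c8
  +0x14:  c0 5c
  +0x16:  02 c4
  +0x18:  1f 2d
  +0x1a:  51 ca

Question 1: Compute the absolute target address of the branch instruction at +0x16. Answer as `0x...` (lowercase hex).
0x9524

[16] 02 c4 → 0xc402
  top 6b → 0x31 → je [J]
  imm: (w>>0)&0x3ff=0x2 → $2
  target = base 0x950a + off 0x16 + 2 + imm 2 = 0x9524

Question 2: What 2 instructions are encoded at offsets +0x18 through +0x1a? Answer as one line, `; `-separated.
[18] 1f 2d → 0x2d1f
  opcode bits[15:10]=0xb: cpi/RI
  [9:6] rd=4 = e
  [5:0] imm=31 = $31
[1a] 51 ca → 0xca51
  opcode bits[15:10]=0x32: sbi/RI
  [9:6] rd=9 = x
  [5:0] imm=17 = $17

cpi e, $31; sbi x, $17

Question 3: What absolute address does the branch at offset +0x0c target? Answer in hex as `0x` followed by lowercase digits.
0x9524

+0x0c: 0c 8c ⇒ word 0x8c0c (little)
  op=0x8c0c>>10=0x23 ⇒ jmp (J)
  imm: (w>>0)&0x3ff=0xc → $12
  target = base 0x950a + off 0x0c + 2 + imm 12 = 0x9524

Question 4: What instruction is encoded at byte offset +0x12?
+0x12: 36 c8 ⇒ word 0xc836 (little)
  opcode bits[15:10]=0x32: sbi/RI
  rd: (w>>6)&0xf=0x0 → a
  imm: (w>>0)&0x3f=0x36 → $54

sbi a, $54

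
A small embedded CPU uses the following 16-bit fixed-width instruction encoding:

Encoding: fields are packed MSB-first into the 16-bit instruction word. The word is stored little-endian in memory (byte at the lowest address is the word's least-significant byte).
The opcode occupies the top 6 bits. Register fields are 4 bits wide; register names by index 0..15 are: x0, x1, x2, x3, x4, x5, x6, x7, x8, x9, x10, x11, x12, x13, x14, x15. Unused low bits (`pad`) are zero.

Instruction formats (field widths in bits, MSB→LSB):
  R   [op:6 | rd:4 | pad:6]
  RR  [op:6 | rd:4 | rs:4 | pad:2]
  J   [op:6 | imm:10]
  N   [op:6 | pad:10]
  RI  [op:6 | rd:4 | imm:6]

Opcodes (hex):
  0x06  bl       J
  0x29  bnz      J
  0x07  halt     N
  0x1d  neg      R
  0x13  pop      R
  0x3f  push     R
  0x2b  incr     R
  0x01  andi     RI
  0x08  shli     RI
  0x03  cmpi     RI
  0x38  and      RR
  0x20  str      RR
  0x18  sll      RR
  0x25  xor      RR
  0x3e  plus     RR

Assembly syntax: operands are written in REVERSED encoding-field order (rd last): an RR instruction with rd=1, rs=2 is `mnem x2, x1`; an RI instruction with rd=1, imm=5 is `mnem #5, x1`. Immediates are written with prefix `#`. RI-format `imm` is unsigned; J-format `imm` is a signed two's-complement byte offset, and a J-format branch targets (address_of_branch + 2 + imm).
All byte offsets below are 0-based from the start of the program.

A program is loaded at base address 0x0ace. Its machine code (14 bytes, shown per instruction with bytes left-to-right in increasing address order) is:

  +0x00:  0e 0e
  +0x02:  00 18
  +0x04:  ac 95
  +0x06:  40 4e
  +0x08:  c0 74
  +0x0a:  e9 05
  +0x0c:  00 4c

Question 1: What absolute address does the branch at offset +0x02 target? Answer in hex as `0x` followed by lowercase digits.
+0x02: 00 18 ⇒ word 0x1800 (little)
  top 6b → 0x6 → bl [J]
  imm: (w>>0)&0x3ff=0x0 → #0
  target = base 0x0ace + off 0x02 + 2 + imm 0 = 0x0ad2

0x0ad2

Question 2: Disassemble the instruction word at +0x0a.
andi #41, x7

+0x0a: e9 05 ⇒ word 0x05e9 (little)
  top 6b → 0x1 → andi [RI]
  rd: (w>>6)&0xf=0x7 → x7
  imm: (w>>0)&0x3f=0x29 → #41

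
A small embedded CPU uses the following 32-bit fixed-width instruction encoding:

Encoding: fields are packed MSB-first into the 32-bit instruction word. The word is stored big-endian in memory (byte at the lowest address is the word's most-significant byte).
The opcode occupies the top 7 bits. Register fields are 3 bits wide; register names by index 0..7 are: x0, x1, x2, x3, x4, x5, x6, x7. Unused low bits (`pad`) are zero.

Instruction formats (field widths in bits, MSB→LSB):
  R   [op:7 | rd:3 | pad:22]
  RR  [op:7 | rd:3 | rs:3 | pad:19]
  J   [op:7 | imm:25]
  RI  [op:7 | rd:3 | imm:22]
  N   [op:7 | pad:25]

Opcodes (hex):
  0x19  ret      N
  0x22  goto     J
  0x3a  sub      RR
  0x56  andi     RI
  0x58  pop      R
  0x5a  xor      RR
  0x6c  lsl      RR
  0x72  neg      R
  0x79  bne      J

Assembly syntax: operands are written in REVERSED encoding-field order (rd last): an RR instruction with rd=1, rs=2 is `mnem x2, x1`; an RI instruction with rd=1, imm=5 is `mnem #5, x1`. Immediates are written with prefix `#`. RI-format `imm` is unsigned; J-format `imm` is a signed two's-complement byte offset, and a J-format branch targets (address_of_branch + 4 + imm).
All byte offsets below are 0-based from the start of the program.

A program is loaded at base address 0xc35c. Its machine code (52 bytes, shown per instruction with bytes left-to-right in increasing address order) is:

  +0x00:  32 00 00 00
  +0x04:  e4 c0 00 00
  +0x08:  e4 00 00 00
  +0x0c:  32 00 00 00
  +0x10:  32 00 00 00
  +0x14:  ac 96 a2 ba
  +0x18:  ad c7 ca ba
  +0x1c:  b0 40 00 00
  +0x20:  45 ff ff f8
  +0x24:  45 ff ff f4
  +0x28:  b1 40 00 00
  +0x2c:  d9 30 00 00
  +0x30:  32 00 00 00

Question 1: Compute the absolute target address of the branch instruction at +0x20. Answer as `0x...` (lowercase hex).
0xc378

off 0x20: read 45 ff ff f8 as big → 0x45fffff8
  opcode bits[31:25]=0x22: goto/J
  [24:0] imm=33554424 (s25→-8) = #-8
  target = base 0xc35c + off 0x20 + 4 + imm -8 = 0xc378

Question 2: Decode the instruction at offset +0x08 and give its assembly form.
+0x08: e4 00 00 00 ⇒ word 0xe4000000 (big)
  opcode bits[31:25]=0x72: neg/R
  rd@[24:22]=0x0 ⇒ x0

neg x0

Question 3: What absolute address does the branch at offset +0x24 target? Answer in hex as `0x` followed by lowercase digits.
0xc378

off 0x24: read 45 ff ff f4 as big → 0x45fffff4
  top 7b → 0x22 → goto [J]
  [24:0] imm=33554420 (s25→-12) = #-12
  target = base 0xc35c + off 0x24 + 4 + imm -12 = 0xc378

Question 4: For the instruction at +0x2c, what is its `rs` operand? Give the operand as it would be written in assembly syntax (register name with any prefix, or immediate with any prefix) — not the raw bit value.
x6

off 0x2c: read d9 30 00 00 as big → 0xd9300000
  opcode bits[31:25]=0x6c: lsl/RR
  rd: (w>>22)&0x7=0x4 → x4
  rs: (w>>19)&0x7=0x6 → x6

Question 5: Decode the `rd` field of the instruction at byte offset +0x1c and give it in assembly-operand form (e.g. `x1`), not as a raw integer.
x1

@+1c  big-endian(b0 40 00 00) = 0xb0400000
  top 7b → 0x58 → pop [R]
  rd@[24:22]=0x1 ⇒ x1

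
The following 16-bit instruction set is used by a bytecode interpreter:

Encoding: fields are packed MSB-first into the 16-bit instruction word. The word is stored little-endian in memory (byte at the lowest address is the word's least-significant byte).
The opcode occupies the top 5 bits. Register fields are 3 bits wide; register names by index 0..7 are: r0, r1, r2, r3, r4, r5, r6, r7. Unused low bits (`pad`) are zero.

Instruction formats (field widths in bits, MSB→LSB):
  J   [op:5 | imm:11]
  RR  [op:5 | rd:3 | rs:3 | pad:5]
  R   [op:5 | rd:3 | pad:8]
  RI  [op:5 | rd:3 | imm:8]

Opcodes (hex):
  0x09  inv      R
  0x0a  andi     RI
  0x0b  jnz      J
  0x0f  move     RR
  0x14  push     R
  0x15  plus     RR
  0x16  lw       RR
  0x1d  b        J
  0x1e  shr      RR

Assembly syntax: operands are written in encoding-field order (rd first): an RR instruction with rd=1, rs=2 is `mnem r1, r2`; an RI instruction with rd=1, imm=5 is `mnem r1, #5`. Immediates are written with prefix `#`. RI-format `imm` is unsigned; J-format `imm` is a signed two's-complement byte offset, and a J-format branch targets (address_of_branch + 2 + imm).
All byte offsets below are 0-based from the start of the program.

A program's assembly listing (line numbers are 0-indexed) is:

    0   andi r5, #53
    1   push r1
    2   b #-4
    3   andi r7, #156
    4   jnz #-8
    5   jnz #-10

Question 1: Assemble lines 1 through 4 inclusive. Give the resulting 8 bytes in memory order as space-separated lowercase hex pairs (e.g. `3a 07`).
00 a1 fc ef 9c 57 f8 5f

L1: push op=0x14:5|rd=1:3|pad=0:8 ⇒ 0xa100 ⇒ little 00 a1
L2: b op=0x1d:5|imm=-4:11 ⇒ 0xeffc ⇒ little fc ef
L3: andi op=0xa:5|rd=7:3|imm=156:8 ⇒ 0x579c ⇒ little 9c 57
L4: jnz op=0xb:5|imm=-8:11 ⇒ 0x5ff8 ⇒ little f8 5f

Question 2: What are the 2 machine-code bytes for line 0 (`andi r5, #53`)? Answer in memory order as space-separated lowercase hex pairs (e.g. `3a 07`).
35 55

L0: andi op=0xa:5|rd=5:3|imm=53:8 ⇒ 0x5535 ⇒ little 35 55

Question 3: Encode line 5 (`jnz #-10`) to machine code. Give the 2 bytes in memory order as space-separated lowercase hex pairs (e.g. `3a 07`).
L5: jnz op=0xb:5|imm=-10:11 ⇒ 0x5ff6 ⇒ little f6 5f

f6 5f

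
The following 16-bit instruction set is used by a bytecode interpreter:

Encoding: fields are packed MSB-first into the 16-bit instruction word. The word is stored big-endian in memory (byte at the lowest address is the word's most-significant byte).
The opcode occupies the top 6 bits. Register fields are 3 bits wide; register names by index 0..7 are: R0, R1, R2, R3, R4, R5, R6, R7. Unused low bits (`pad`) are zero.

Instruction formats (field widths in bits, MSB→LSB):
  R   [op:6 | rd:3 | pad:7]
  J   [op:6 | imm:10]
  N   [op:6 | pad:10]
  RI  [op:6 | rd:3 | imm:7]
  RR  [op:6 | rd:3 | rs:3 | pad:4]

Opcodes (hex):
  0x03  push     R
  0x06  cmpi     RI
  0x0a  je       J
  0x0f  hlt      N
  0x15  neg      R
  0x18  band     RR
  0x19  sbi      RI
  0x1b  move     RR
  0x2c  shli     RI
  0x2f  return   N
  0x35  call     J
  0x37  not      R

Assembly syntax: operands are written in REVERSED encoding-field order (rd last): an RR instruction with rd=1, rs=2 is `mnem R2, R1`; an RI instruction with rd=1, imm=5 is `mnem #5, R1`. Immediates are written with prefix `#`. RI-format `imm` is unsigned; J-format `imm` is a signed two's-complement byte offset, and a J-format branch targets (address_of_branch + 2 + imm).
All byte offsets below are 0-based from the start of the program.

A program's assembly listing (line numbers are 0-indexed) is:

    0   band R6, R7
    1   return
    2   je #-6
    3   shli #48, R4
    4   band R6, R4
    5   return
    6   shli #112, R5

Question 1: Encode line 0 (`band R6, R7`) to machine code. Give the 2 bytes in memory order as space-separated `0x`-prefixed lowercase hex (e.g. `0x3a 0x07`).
0. band fields op=0x18:6|rd=7:3|rs=6:3|pad=0:4 → word 63e0h → 63 e0

0x63 0xe0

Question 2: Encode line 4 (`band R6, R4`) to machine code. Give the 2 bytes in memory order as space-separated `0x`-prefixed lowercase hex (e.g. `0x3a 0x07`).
0x62 0x60

L4: band op=0x18:6|rd=4:3|rs=6:3|pad=0:4 ⇒ 0x6260 ⇒ big 62 60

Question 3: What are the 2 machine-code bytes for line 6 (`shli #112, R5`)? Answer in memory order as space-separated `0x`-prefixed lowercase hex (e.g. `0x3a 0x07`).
0xb2 0xf0

line 6 (shli): pack op=0x2c:6|rd=5:3|imm=112:7 = 0xb2f0; big→ b2 f0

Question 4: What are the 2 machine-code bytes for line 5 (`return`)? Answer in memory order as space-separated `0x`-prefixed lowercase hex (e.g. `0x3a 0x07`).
5. return fields op=0x2f:6|pad=0:10 → word bc00h → bc 00

0xbc 0x00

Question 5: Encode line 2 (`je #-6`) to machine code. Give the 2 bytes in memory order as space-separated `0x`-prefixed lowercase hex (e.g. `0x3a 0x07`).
0x2b 0xfa

line 2 (je): pack op=0xa:6|imm=-6:10 = 0x2bfa; big→ 2b fa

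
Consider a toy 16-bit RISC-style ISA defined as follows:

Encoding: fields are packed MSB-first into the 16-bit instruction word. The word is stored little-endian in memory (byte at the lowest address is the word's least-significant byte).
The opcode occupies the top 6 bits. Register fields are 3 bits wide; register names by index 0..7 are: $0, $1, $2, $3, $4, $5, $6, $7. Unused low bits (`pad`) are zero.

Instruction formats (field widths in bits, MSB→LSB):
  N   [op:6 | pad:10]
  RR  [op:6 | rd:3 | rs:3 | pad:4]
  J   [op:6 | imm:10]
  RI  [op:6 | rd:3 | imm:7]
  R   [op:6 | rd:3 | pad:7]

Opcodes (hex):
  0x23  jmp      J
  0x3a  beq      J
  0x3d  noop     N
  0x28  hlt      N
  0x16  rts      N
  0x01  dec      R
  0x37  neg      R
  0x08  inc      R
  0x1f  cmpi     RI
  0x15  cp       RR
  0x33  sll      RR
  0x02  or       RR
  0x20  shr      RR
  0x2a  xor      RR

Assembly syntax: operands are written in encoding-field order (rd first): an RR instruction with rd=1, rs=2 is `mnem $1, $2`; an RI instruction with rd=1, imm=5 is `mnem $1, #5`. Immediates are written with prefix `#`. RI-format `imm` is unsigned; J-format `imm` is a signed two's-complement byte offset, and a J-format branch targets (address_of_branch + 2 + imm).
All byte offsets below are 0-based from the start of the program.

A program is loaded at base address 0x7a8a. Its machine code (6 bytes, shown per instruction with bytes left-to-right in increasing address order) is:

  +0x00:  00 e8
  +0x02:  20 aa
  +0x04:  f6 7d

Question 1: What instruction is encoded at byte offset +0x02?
[02] 20 aa → 0xaa20
  opcode bits[15:10]=0x2a: xor/RR
  [9:7] rd=4 = $4
  [6:4] rs=2 = $2

xor $4, $2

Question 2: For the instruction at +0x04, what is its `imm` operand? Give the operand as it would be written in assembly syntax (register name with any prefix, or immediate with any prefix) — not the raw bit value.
off 0x04: read f6 7d as little → 0x7df6
  opcode bits[15:10]=0x1f: cmpi/RI
  rd@[9:7]=0x3 ⇒ $3
  imm@[6:0]=0x76 ⇒ #118

#118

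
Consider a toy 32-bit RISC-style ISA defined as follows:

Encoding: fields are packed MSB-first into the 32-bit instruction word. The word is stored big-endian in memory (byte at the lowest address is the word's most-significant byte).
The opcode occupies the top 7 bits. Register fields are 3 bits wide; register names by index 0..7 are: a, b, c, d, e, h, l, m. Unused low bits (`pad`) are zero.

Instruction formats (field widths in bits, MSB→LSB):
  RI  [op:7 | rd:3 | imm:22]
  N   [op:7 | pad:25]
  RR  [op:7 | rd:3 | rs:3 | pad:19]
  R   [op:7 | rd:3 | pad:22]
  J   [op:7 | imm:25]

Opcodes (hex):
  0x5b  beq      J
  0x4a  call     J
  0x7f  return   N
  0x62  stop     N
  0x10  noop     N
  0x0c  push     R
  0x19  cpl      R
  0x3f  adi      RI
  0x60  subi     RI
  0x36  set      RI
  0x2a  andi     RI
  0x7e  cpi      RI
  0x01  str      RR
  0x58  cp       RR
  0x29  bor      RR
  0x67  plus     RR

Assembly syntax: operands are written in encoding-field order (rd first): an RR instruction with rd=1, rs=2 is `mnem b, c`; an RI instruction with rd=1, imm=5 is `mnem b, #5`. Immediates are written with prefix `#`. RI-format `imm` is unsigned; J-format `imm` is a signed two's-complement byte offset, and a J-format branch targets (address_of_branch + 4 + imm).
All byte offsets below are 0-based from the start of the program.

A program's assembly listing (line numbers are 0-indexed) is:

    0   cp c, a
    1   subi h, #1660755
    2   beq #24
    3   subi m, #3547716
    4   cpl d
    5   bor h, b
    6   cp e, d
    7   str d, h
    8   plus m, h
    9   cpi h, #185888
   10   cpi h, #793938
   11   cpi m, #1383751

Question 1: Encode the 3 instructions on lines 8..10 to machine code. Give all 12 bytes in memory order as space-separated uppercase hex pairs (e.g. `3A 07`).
L8: plus op=0x67:7|rd=7:3|rs=5:3|pad=0:19 ⇒ 0xcfe80000 ⇒ big cf e8 00 00
L9: cpi op=0x7e:7|rd=5:3|imm=185888:22 ⇒ 0xfd42d620 ⇒ big fd 42 d6 20
L10: cpi op=0x7e:7|rd=5:3|imm=793938:22 ⇒ 0xfd4c1d52 ⇒ big fd 4c 1d 52

CF E8 00 00 FD 42 D6 20 FD 4C 1D 52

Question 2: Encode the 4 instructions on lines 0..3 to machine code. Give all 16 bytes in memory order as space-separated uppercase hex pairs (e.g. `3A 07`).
L0: cp op=0x58:7|rd=2:3|rs=0:3|pad=0:19 ⇒ 0xb0800000 ⇒ big b0 80 00 00
L1: subi op=0x60:7|rd=5:3|imm=1660755:22 ⇒ 0xc1595753 ⇒ big c1 59 57 53
L2: beq op=0x5b:7|imm=24:25 ⇒ 0xb6000018 ⇒ big b6 00 00 18
L3: subi op=0x60:7|rd=7:3|imm=3547716:22 ⇒ 0xc1f62244 ⇒ big c1 f6 22 44

B0 80 00 00 C1 59 57 53 B6 00 00 18 C1 F6 22 44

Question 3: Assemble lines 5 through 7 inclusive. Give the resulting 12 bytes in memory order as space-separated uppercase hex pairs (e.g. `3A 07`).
53 48 00 00 B1 18 00 00 02 E8 00 00

line 5 (bor): pack op=0x29:7|rd=5:3|rs=1:3|pad=0:19 = 0x53480000; big→ 53 48 00 00
line 6 (cp): pack op=0x58:7|rd=4:3|rs=3:3|pad=0:19 = 0xb1180000; big→ b1 18 00 00
line 7 (str): pack op=0x1:7|rd=3:3|rs=5:3|pad=0:19 = 0x02e80000; big→ 02 e8 00 00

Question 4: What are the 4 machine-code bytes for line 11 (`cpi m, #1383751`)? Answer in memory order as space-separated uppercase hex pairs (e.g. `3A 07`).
L11: cpi op=0x7e:7|rd=7:3|imm=1383751:22 ⇒ 0xfdd51d47 ⇒ big fd d5 1d 47

FD D5 1D 47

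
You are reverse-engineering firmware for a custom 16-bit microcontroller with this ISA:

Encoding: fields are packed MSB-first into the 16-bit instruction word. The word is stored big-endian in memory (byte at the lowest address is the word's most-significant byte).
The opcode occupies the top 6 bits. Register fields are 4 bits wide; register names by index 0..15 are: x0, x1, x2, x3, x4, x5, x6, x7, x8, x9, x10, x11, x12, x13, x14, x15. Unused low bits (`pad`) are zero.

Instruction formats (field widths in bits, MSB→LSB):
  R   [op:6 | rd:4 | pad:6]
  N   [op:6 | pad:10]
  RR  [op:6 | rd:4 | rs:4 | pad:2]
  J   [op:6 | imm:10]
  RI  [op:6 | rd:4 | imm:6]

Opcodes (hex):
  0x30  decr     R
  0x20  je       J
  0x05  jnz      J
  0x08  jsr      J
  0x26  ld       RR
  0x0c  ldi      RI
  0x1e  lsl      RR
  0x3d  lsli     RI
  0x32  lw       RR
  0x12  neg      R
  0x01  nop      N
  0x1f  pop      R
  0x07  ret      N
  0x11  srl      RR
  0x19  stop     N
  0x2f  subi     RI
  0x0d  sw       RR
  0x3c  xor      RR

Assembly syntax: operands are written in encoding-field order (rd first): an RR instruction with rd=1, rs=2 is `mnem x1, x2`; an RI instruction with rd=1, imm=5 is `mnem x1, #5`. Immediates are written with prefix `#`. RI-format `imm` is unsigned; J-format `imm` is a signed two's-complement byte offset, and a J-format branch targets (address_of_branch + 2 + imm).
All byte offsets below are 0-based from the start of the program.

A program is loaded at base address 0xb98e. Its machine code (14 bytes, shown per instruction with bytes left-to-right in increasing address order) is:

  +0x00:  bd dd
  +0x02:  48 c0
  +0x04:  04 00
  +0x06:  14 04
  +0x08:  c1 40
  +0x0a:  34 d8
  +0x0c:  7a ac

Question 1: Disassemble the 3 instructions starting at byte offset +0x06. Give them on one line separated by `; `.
off 0x06: read 14 04 as big → 0x1404
  opcode bits[15:10]=0x5: jnz/J
  imm@[9:0]=0x4 ⇒ #4
off 0x08: read c1 40 as big → 0xc140
  opcode bits[15:10]=0x30: decr/R
  rd@[9:6]=0x5 ⇒ x5
off 0x0a: read 34 d8 as big → 0x34d8
  opcode bits[15:10]=0xd: sw/RR
  rd@[9:6]=0x3 ⇒ x3
  rs@[5:2]=0x6 ⇒ x6

jnz #4; decr x5; sw x3, x6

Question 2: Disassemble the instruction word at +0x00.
[00] bd dd → 0xbddd
  top 6b → 0x2f → subi [RI]
  rd@[9:6]=0x7 ⇒ x7
  imm@[5:0]=0x1d ⇒ #29

subi x7, #29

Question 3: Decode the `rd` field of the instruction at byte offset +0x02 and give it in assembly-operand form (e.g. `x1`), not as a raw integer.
[02] 48 c0 → 0x48c0
  opcode bits[15:10]=0x12: neg/R
  rd@[9:6]=0x3 ⇒ x3

x3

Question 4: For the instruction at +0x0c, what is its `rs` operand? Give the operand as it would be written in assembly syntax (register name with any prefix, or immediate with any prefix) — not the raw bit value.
x11

+0x0c: 7a ac ⇒ word 0x7aac (big)
  opcode bits[15:10]=0x1e: lsl/RR
  rd: (w>>6)&0xf=0xa → x10
  rs: (w>>2)&0xf=0xb → x11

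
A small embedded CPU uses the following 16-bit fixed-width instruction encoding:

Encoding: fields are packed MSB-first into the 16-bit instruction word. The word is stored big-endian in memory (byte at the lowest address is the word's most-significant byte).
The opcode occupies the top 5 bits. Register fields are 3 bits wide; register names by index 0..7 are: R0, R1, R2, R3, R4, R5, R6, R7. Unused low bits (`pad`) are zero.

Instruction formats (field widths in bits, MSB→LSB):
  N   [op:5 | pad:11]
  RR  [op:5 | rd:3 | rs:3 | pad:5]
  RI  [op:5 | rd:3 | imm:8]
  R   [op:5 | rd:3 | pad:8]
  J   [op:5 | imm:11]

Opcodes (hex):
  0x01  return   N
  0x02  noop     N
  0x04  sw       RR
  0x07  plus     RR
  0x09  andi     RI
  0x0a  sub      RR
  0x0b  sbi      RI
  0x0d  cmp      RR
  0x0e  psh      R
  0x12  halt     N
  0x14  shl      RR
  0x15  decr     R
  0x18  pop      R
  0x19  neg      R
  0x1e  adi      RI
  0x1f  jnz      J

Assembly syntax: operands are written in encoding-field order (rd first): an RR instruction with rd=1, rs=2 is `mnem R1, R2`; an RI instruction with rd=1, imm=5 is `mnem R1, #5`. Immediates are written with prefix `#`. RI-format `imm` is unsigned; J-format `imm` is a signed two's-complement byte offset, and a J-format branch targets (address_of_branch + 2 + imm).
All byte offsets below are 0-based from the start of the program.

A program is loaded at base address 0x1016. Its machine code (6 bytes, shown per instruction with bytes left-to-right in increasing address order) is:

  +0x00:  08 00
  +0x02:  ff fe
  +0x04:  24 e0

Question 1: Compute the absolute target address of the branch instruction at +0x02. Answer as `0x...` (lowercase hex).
+0x02: ff fe ⇒ word 0xfffe (big)
  opcode bits[15:11]=0x1f: jnz/J
  imm: (w>>0)&0x7ff=0x7fe (s11→-2) → #-2
  target = base 0x1016 + off 0x02 + 2 + imm -2 = 0x1018

0x1018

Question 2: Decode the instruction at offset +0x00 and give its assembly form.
return

[00] 08 00 → 0x0800
  opcode bits[15:11]=0x1: return/N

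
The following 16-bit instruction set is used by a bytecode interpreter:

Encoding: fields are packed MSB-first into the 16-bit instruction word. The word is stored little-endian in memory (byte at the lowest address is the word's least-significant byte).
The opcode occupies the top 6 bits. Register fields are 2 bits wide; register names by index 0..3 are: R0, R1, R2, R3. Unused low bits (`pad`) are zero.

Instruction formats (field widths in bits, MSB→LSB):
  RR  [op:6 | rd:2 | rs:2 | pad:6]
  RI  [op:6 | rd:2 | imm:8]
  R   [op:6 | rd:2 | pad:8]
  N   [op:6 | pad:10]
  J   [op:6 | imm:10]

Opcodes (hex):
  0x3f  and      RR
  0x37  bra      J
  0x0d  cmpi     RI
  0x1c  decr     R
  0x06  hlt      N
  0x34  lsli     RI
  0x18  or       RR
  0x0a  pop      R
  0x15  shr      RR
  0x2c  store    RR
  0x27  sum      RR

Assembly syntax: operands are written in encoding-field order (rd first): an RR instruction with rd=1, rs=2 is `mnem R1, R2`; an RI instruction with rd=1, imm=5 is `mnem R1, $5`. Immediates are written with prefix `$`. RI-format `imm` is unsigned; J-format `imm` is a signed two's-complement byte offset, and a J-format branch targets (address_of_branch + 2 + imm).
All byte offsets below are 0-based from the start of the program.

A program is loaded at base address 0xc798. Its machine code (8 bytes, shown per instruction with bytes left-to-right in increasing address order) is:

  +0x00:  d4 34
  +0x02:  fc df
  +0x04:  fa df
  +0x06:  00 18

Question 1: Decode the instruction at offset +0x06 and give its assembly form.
hlt

off 0x06: read 00 18 as little → 0x1800
  op=0x1800>>10=0x6 ⇒ hlt (N)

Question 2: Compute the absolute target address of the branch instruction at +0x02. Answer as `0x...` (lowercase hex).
0xc798

@+02  little-endian(fc df) = 0xdffc
  top 6b → 0x37 → bra [J]
  imm: (w>>0)&0x3ff=0x3fc (s10→-4) → $-4
  target = base 0xc798 + off 0x02 + 2 + imm -4 = 0xc798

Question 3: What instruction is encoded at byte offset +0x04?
bra $-6

@+04  little-endian(fa df) = 0xdffa
  op=0xdffa>>10=0x37 ⇒ bra (J)
  imm@[9:0]=0x3fa (s10→-6) ⇒ $-6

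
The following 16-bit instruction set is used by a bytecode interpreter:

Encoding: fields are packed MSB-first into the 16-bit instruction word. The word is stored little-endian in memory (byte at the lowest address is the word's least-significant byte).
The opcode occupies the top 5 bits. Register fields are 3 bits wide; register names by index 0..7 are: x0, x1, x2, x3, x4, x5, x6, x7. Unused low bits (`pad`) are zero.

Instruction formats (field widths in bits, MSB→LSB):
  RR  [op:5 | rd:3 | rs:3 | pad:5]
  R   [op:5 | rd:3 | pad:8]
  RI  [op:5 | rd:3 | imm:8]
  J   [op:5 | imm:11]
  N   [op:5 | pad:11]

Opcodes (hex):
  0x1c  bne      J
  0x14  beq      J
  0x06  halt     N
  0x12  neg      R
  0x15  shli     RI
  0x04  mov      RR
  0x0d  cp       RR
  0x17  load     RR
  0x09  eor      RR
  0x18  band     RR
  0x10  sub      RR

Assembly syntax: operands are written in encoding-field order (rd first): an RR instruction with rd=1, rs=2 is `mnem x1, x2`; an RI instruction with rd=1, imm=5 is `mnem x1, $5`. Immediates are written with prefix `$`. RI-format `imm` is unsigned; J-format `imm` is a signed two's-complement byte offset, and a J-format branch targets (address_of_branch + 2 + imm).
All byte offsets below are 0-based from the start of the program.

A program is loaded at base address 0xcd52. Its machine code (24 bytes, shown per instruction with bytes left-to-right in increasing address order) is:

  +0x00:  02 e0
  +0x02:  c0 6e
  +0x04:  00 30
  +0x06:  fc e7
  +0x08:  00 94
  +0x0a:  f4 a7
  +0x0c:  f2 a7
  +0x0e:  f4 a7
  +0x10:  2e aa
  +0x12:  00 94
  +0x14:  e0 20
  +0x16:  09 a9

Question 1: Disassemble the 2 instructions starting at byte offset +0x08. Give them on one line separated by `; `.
off 0x08: read 00 94 as little → 0x9400
  op=0x9400>>11=0x12 ⇒ neg (R)
  rd@[10:8]=0x4 ⇒ x4
off 0x0a: read f4 a7 as little → 0xa7f4
  op=0xa7f4>>11=0x14 ⇒ beq (J)
  imm@[10:0]=0x7f4 (s11→-12) ⇒ $-12

neg x4; beq $-12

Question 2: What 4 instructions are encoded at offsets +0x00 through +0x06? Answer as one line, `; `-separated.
+0x00: 02 e0 ⇒ word 0xe002 (little)
  top 5b → 0x1c → bne [J]
  [10:0] imm=2 = $2
+0x02: c0 6e ⇒ word 0x6ec0 (little)
  top 5b → 0xd → cp [RR]
  [10:8] rd=6 = x6
  [7:5] rs=6 = x6
+0x04: 00 30 ⇒ word 0x3000 (little)
  top 5b → 0x6 → halt [N]
+0x06: fc e7 ⇒ word 0xe7fc (little)
  top 5b → 0x1c → bne [J]
  [10:0] imm=2044 (s11→-4) = $-4

bne $2; cp x6, x6; halt; bne $-4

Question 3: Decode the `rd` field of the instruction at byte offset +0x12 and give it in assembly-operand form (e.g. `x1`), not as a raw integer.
x4

off 0x12: read 00 94 as little → 0x9400
  top 5b → 0x12 → neg [R]
  rd: (w>>8)&0x7=0x4 → x4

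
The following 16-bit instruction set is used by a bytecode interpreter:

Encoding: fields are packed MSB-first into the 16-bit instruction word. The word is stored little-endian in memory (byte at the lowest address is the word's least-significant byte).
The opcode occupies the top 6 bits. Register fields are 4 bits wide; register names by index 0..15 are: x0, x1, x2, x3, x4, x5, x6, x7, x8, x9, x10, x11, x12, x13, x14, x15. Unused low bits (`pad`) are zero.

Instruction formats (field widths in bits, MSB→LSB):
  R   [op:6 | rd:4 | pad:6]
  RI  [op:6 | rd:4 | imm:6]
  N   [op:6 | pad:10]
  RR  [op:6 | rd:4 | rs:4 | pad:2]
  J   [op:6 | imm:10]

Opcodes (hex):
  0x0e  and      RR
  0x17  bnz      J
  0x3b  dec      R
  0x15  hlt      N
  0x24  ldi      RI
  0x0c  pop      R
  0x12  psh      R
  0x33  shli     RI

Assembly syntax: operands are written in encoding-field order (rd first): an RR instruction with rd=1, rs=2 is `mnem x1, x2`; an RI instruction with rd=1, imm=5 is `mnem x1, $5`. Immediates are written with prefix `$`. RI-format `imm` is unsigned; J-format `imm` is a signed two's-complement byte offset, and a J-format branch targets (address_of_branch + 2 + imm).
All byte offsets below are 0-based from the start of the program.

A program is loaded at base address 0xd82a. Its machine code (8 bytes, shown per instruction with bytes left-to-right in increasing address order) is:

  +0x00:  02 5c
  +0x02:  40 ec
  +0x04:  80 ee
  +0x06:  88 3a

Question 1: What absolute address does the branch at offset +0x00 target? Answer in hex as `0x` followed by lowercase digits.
0xd82e

+0x00: 02 5c ⇒ word 0x5c02 (little)
  top 6b → 0x17 → bnz [J]
  [9:0] imm=2 = $2
  target = base 0xd82a + off 0x00 + 2 + imm 2 = 0xd82e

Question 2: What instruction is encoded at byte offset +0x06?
[06] 88 3a → 0x3a88
  op=0x3a88>>10=0xe ⇒ and (RR)
  rd@[9:6]=0xa ⇒ x10
  rs@[5:2]=0x2 ⇒ x2

and x10, x2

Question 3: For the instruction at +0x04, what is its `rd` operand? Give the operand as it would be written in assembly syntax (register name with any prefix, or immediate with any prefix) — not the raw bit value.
x10

+0x04: 80 ee ⇒ word 0xee80 (little)
  top 6b → 0x3b → dec [R]
  [9:6] rd=10 = x10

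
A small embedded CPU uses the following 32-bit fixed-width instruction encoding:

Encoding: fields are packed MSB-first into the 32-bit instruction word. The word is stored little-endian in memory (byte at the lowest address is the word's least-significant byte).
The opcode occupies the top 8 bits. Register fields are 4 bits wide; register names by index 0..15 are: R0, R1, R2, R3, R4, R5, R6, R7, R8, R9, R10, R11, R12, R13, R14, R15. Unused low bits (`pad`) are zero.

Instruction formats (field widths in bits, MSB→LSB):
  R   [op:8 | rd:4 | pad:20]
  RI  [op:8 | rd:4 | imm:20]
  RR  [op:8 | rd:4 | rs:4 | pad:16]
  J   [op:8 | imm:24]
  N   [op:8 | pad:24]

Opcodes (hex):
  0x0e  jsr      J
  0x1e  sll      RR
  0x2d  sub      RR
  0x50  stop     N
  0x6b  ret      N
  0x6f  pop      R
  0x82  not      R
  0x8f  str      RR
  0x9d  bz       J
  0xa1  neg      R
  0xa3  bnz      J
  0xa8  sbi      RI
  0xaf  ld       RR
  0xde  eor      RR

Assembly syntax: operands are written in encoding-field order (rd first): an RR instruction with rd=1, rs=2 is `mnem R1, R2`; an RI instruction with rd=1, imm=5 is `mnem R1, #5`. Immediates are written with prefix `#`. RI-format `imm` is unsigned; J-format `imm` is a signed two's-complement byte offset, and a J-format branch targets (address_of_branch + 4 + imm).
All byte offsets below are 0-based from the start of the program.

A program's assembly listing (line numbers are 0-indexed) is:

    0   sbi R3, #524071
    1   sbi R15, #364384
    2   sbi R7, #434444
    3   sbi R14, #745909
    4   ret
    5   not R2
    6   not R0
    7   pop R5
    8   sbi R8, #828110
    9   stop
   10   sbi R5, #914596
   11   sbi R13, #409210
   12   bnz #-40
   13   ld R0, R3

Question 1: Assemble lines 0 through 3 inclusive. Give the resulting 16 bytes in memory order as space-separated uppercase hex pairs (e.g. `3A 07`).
L0: sbi op=0xa8:8|rd=3:4|imm=524071:20 ⇒ 0xa837ff27 ⇒ little 27 ff 37 a8
L1: sbi op=0xa8:8|rd=15:4|imm=364384:20 ⇒ 0xa8f58f60 ⇒ little 60 8f f5 a8
L2: sbi op=0xa8:8|rd=7:4|imm=434444:20 ⇒ 0xa876a10c ⇒ little 0c a1 76 a8
L3: sbi op=0xa8:8|rd=14:4|imm=745909:20 ⇒ 0xa8eb61b5 ⇒ little b5 61 eb a8

27 FF 37 A8 60 8F F5 A8 0C A1 76 A8 B5 61 EB A8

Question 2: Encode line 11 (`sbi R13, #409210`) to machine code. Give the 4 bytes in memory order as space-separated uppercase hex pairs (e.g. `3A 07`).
11. sbi fields op=0xa8:8|rd=13:4|imm=409210:20 → word a8d63e7ah → 7a 3e d6 a8

7A 3E D6 A8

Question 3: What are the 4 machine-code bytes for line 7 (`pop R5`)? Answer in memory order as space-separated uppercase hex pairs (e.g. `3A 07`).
7. pop fields op=0x6f:8|rd=5:4|pad=0:20 → word 6f500000h → 00 00 50 6f

00 00 50 6F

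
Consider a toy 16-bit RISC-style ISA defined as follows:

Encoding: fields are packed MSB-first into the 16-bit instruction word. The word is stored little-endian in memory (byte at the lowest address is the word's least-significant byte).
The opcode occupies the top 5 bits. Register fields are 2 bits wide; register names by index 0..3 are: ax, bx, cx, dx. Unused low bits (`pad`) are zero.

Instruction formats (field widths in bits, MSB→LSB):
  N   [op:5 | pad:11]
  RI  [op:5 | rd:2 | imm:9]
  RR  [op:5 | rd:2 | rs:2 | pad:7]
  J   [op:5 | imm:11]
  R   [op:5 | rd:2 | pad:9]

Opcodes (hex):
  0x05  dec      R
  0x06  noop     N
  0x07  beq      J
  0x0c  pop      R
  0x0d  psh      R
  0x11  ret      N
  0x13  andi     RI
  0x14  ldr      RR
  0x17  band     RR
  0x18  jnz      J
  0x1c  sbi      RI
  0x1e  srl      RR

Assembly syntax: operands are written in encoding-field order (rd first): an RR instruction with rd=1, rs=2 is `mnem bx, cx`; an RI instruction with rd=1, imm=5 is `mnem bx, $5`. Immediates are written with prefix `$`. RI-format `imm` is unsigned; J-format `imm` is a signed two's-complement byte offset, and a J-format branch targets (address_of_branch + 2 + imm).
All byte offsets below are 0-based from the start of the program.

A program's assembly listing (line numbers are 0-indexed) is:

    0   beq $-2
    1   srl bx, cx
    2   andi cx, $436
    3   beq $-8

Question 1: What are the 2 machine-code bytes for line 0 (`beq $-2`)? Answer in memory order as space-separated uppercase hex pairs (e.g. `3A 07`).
line 0 (beq): pack op=0x7:5|imm=-2:11 = 0x3ffe; little→ fe 3f

FE 3F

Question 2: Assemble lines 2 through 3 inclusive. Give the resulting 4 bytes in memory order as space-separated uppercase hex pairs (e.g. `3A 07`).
B4 9D F8 3F

L2: andi op=0x13:5|rd=2:2|imm=436:9 ⇒ 0x9db4 ⇒ little b4 9d
L3: beq op=0x7:5|imm=-8:11 ⇒ 0x3ff8 ⇒ little f8 3f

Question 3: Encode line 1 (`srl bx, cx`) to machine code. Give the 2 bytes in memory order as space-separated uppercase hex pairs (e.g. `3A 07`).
00 F3

line 1 (srl): pack op=0x1e:5|rd=1:2|rs=2:2|pad=0:7 = 0xf300; little→ 00 f3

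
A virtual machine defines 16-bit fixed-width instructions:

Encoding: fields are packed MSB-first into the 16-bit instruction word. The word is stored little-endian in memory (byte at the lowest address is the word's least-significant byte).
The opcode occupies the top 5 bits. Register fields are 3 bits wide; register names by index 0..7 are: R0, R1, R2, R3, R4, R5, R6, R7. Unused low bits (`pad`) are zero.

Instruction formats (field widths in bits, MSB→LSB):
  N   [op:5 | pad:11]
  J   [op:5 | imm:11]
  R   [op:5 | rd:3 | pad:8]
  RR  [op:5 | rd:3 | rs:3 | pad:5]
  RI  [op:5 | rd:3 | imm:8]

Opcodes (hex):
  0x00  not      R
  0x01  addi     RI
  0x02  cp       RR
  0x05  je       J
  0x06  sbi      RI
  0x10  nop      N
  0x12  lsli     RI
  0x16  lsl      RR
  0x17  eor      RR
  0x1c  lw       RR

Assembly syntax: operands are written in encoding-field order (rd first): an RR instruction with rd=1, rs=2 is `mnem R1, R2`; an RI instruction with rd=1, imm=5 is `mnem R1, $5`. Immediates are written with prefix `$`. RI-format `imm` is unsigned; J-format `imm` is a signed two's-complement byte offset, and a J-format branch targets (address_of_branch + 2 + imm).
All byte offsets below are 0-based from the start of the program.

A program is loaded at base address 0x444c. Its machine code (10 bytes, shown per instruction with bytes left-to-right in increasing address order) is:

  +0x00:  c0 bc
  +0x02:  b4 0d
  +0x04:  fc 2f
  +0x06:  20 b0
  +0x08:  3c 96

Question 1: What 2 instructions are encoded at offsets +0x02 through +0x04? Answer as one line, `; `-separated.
addi R5, $180; je $-4

@+02  little-endian(b4 0d) = 0x0db4
  op=0x0db4>>11=0x1 ⇒ addi (RI)
  rd@[10:8]=0x5 ⇒ R5
  imm@[7:0]=0xb4 ⇒ $180
@+04  little-endian(fc 2f) = 0x2ffc
  op=0x2ffc>>11=0x5 ⇒ je (J)
  imm@[10:0]=0x7fc (s11→-4) ⇒ $-4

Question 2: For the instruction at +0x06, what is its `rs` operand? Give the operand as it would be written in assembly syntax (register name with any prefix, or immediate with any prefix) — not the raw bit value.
R1

off 0x06: read 20 b0 as little → 0xb020
  top 5b → 0x16 → lsl [RR]
  rd: (w>>8)&0x7=0x0 → R0
  rs: (w>>5)&0x7=0x1 → R1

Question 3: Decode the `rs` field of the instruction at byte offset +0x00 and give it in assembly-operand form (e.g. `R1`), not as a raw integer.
R6

+0x00: c0 bc ⇒ word 0xbcc0 (little)
  opcode bits[15:11]=0x17: eor/RR
  rd: (w>>8)&0x7=0x4 → R4
  rs: (w>>5)&0x7=0x6 → R6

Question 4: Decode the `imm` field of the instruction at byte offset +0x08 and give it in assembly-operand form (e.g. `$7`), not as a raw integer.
@+08  little-endian(3c 96) = 0x963c
  op=0x963c>>11=0x12 ⇒ lsli (RI)
  rd@[10:8]=0x6 ⇒ R6
  imm@[7:0]=0x3c ⇒ $60

$60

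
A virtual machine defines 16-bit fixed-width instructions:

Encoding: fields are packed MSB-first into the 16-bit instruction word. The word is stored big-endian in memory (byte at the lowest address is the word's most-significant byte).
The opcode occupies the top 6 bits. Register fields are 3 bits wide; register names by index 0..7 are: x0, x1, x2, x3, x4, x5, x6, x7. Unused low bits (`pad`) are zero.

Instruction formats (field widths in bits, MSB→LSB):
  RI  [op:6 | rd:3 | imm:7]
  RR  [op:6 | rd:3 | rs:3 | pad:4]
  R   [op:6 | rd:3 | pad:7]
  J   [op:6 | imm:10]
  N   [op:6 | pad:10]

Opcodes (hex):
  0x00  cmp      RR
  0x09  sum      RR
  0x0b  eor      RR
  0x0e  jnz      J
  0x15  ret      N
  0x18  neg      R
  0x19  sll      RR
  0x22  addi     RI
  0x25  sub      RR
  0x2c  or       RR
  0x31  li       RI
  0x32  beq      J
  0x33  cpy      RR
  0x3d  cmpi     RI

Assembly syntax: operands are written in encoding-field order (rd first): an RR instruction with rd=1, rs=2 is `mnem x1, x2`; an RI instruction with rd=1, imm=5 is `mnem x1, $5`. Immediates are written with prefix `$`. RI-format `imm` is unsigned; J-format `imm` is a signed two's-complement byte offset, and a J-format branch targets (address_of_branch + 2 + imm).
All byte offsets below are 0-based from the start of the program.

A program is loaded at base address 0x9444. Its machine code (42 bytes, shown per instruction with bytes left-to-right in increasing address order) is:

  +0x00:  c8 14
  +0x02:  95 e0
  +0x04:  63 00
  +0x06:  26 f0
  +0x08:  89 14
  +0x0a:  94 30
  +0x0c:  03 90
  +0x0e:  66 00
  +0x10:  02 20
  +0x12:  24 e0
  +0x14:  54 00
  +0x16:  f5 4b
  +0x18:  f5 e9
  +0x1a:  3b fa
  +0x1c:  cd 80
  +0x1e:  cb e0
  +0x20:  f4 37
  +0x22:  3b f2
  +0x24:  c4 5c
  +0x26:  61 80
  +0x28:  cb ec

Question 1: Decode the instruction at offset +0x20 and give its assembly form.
off 0x20: read f4 37 as big → 0xf437
  op=0xf437>>10=0x3d ⇒ cmpi (RI)
  [9:7] rd=0 = x0
  [6:0] imm=55 = $55

cmpi x0, $55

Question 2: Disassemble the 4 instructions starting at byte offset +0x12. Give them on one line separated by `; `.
sum x1, x6; ret; cmpi x2, $75; cmpi x3, $105

@+12  big-endian(24 e0) = 0x24e0
  op=0x24e0>>10=0x9 ⇒ sum (RR)
  rd@[9:7]=0x1 ⇒ x1
  rs@[6:4]=0x6 ⇒ x6
@+14  big-endian(54 00) = 0x5400
  op=0x5400>>10=0x15 ⇒ ret (N)
@+16  big-endian(f5 4b) = 0xf54b
  op=0xf54b>>10=0x3d ⇒ cmpi (RI)
  rd@[9:7]=0x2 ⇒ x2
  imm@[6:0]=0x4b ⇒ $75
@+18  big-endian(f5 e9) = 0xf5e9
  op=0xf5e9>>10=0x3d ⇒ cmpi (RI)
  rd@[9:7]=0x3 ⇒ x3
  imm@[6:0]=0x69 ⇒ $105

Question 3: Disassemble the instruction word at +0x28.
beq $-20

off 0x28: read cb ec as big → 0xcbec
  opcode bits[15:10]=0x32: beq/J
  [9:0] imm=1004 (s10→-20) = $-20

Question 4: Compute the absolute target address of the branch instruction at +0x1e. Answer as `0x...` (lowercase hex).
0x9444

off 0x1e: read cb e0 as big → 0xcbe0
  top 6b → 0x32 → beq [J]
  imm: (w>>0)&0x3ff=0x3e0 (s10→-32) → $-32
  target = base 0x9444 + off 0x1e + 2 + imm -32 = 0x9444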